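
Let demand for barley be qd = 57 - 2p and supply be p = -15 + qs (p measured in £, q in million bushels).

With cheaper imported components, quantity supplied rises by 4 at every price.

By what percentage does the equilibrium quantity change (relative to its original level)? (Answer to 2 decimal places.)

Before the shock: 57 - 2p = p + 15 ⇒ 42 = 3p ⇒ p = 14, q = 29.
The shock moves the curves to qd = 57 - 2p and qs = p + 19.
Setting them equal: 57 - 2p = p + 19 → 38 = 3p, so p = 38/3 ≈ 12.6667 and q = 95/3 ≈ 31.6667.
%Δq = (31.6667 − 29) / 29 × 100 = +9.20%.

+9.20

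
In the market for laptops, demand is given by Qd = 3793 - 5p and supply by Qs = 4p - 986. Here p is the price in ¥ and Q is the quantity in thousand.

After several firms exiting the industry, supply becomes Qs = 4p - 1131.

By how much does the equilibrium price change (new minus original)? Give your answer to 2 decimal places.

Solve the original market: 3793 - 5p = 4p - 986, hence p = 531 and Q = 1138.
With the change applied: demand Qd = 3793 - 5p, supply Qs = 4p - 1131.
Setting them equal: 3793 - 5p = 4p - 1131 → 4924 = 9p, so p = 4924/9 ≈ 547.1111 and Q = 9517/9 ≈ 1057.4444.
Δp = 547.1111 − 531 = +16.11.

+16.11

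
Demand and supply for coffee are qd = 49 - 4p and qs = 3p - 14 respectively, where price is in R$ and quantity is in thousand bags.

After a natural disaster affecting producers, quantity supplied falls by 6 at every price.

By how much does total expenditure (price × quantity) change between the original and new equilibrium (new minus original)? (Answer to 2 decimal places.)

Before the shock: 49 - 4p = 3p - 14 ⇒ 63 = 7p ⇒ p = 9, q = 13.
The new curves are qd = 49 - 4p (demand) and qs = 3p - 20 (supply).
Equate the new curves: 49 - 4p = 3p - 20, giving 69 = 7p, p = 69/7 ≈ 9.8571, q = 67/7 ≈ 9.5714.
Expenditure moves from 9×13 = 117 to 9.8571×9.5714 = 94.3469; change = -22.65.

-22.65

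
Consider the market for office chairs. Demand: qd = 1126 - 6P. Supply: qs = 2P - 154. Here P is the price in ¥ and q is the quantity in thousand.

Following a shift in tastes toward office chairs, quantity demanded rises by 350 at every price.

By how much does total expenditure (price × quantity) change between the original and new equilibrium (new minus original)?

+25090.625

Before the shock: 1126 - 6P = 2P - 154 ⇒ 1280 = 8P ⇒ P = 160, q = 166.
After the shift, demand is qd = 1476 - 6P and supply is qs = 2P - 154.
Clearing the new market: 1476 - 6P = 2P - 154, so P = 203.75 and q = 253.5.
Expenditure moves from 160×166 = 26560 to 203.75×253.5 = 51650.625; change = +25090.625.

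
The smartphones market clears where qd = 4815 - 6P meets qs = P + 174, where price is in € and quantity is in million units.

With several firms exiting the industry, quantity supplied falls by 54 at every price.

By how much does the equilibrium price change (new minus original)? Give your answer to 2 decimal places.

+7.71

Before the shock: 4815 - 6P = P + 174 ⇒ 4641 = 7P ⇒ P = 663, q = 837.
After the shift, demand is qd = 4815 - 6P and supply is qs = P + 120.
Setting them equal: 4815 - 6P = P + 120 → 4695 = 7P, so P = 4695/7 ≈ 670.7143 and q = 5535/7 ≈ 790.7143.
ΔP = 670.7143 − 663 = +7.71.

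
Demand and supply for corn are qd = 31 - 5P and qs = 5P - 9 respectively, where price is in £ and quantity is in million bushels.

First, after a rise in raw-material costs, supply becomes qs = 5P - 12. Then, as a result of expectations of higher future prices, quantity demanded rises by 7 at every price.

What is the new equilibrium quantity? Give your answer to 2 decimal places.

13.00

Before the shock: 31 - 5P = 5P - 9 ⇒ 40 = 10P ⇒ P = 4, q = 11.
The shock moves the curves to qd = 38 - 5P and qs = 5P - 12.
Setting them equal: 38 - 5P = 5P - 12 → 50 = 10P, so P = 5 and q = 13.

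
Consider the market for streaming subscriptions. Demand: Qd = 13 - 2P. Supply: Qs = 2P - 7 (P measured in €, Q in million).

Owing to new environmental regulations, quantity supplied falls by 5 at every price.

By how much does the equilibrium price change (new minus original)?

+1.25

Solve the original market: 13 - 2P = 2P - 7, hence P = 5 and Q = 3.
The new curves are Qd = 13 - 2P (demand) and Qs = 2P - 12 (supply).
New equilibrium: 13 - 2P = 2P - 12 ⇒ 25 = 4P ⇒ P = 6.25, Q = 0.5.
ΔP = 6.25 − 5 = +1.25.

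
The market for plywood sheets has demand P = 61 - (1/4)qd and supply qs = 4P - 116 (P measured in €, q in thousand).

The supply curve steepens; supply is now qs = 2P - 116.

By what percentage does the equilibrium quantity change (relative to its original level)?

-93.75

Initially, 244 - 4P = 4P - 116, so 360 = 8P and P = 45, q = 64.
With the change applied: demand qd = 244 - 4P, supply qs = 2P - 116.
Equate the new curves: 244 - 4P = 2P - 116, giving 360 = 6P, P = 60, q = 4.
%Δq = (4 − 64) / 64 × 100 = -93.75%.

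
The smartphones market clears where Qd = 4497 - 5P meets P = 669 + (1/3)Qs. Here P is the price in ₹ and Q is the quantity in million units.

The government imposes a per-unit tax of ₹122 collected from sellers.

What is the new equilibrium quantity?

203.25

Original equilibrium: 4497 - 5P = 3P - 2007 gives 6504 = 8P, so P = 813 and Q = 432.
Since sellers keep the price net of the tax, the effective supply curve becomes Qs = 3P - 2373.
Equate the new curves: 4497 - 5P = 3P - 2373, giving 6870 = 8P, P = 858.75, Q = 203.25.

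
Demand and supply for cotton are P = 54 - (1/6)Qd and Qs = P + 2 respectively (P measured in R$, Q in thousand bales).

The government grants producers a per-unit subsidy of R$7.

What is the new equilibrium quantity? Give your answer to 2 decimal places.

Original equilibrium: 324 - 6P = P + 2 gives 322 = 7P, so P = 46 and Q = 48.
Since sellers receive the price plus the subsidy, the effective supply curve becomes Qs = P + 9.
Clearing the new market: 324 - 6P = P + 9, so P = 45 and Q = 54.

54.00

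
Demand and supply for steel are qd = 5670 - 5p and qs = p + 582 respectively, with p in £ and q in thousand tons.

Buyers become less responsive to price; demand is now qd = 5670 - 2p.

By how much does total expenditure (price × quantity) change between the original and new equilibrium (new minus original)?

+2650848

Solve the original market: 5670 - 5p = p + 582, hence p = 848 and q = 1430.
With the change applied: demand qd = 5670 - 2p, supply qs = p + 582.
New equilibrium: 5670 - 2p = p + 582 ⇒ 5088 = 3p ⇒ p = 1696, q = 2278.
Expenditure moves from 848×1430 = 1212640 to 1696×2278 = 3863488; change = +2650848.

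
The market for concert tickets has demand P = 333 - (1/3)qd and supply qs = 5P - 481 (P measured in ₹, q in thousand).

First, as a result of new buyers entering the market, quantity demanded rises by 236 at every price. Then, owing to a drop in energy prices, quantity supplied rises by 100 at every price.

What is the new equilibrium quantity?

Solve the original market: 999 - 3P = 5P - 481, hence P = 185 and q = 444.
After the shift, demand is qd = 1235 - 3P and supply is qs = 5P - 381.
Equate the new curves: 1235 - 3P = 5P - 381, giving 1616 = 8P, P = 202, q = 629.

629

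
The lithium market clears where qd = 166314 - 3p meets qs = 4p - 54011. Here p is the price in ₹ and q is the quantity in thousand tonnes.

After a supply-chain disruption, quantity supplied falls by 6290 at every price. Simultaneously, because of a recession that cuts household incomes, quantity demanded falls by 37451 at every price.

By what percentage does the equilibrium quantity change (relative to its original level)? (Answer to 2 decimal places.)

Before the shock: 166314 - 3p = 4p - 54011 ⇒ 220325 = 7p ⇒ p = 31475, q = 71889.
The new curves are qd = 128863 - 3p (demand) and qs = 4p - 60301 (supply).
New equilibrium: 128863 - 3p = 4p - 60301 ⇒ 189164 = 7p ⇒ p = 189164/7 ≈ 27023.4286, q = 334549/7 ≈ 47792.7143.
%Δq = (47792.7143 − 71889) / 71889 × 100 = -33.52%.

-33.52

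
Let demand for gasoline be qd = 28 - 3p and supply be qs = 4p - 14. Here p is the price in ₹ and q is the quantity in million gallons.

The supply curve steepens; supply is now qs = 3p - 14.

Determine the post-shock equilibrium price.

Before the shock: 28 - 3p = 4p - 14 ⇒ 42 = 7p ⇒ p = 6, q = 10.
After the shift, demand is qd = 28 - 3p and supply is qs = 3p - 14.
Clearing the new market: 28 - 3p = 3p - 14, so p = 7 and q = 7.

7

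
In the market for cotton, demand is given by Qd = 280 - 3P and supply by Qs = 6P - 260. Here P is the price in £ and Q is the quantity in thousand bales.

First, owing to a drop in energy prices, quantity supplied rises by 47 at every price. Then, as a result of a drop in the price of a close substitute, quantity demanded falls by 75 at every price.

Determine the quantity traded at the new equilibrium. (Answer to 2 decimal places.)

Original equilibrium: 280 - 3P = 6P - 260 gives 540 = 9P, so P = 60 and Q = 100.
The new curves are Qd = 205 - 3P (demand) and Qs = 6P - 213 (supply).
Setting them equal: 205 - 3P = 6P - 213 → 418 = 9P, so P = 418/9 ≈ 46.4444 and Q = 197/3 ≈ 65.6667.

65.67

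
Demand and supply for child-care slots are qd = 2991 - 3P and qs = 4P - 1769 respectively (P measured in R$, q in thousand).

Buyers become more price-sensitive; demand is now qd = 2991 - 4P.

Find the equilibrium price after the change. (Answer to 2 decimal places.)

Original equilibrium: 2991 - 3P = 4P - 1769 gives 4760 = 7P, so P = 680 and q = 951.
The new curves are qd = 2991 - 4P (demand) and qs = 4P - 1769 (supply).
Setting them equal: 2991 - 4P = 4P - 1769 → 4760 = 8P, so P = 595 and q = 611.

595.00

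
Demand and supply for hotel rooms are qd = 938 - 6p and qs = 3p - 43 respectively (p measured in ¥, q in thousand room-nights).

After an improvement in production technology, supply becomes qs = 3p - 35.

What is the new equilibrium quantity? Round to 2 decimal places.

289.33

Solve the original market: 938 - 6p = 3p - 43, hence p = 109 and q = 284.
After the shift, demand is qd = 938 - 6p and supply is qs = 3p - 35.
New equilibrium: 938 - 6p = 3p - 35 ⇒ 973 = 9p ⇒ p = 973/9 ≈ 108.1111, q = 868/3 ≈ 289.3333.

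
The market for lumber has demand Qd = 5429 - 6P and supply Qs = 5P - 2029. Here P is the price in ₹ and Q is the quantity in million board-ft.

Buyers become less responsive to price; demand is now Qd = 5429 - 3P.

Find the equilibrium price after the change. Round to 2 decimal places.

932.25

Solve the original market: 5429 - 6P = 5P - 2029, hence P = 678 and Q = 1361.
With the change applied: demand Qd = 5429 - 3P, supply Qs = 5P - 2029.
Equate the new curves: 5429 - 3P = 5P - 2029, giving 7458 = 8P, P = 932.25, Q = 2632.25.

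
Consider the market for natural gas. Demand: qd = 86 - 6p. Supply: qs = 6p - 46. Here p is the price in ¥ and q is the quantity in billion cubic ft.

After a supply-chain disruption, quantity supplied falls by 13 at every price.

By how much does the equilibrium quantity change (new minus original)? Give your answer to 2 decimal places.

-6.50

Before the shock: 86 - 6p = 6p - 46 ⇒ 132 = 12p ⇒ p = 11, q = 20.
The shock moves the curves to qd = 86 - 6p and qs = 6p - 59.
Clearing the new market: 86 - 6p = 6p - 59, so p = 145/12 ≈ 12.0833 and q = 13.5.
Δq = 13.5 − 20 = -6.50.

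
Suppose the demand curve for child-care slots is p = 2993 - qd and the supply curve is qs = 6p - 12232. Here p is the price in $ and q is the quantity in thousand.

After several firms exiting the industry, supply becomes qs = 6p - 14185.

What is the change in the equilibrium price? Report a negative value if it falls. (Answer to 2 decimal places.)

+279.00

Original equilibrium: 2993 - p = 6p - 12232 gives 15225 = 7p, so p = 2175 and q = 818.
The new curves are qd = 2993 - p (demand) and qs = 6p - 14185 (supply).
Setting them equal: 2993 - p = 6p - 14185 → 17178 = 7p, so p = 2454 and q = 539.
Δp = 2454 − 2175 = +279.00.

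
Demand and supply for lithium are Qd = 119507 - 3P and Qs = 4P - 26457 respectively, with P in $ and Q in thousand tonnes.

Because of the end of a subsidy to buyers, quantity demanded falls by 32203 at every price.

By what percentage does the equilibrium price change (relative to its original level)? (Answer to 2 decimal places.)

Before the shock: 119507 - 3P = 4P - 26457 ⇒ 145964 = 7P ⇒ P = 20852, Q = 56951.
With the change applied: demand Qd = 87304 - 3P, supply Qs = 4P - 26457.
Setting them equal: 87304 - 3P = 4P - 26457 → 113761 = 7P, so P = 113761/7 ≈ 16251.5714 and Q = 269845/7 ≈ 38549.2857.
%ΔP = (16251.5714 − 20852) / 20852 × 100 = -22.06%.

-22.06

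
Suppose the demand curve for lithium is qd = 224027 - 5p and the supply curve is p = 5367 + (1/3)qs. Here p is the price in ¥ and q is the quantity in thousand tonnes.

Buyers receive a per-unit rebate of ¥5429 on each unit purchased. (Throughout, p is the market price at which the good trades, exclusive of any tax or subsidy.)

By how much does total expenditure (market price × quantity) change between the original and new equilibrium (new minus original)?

Initially, 224027 - 5p = 3p - 16101, so 240128 = 8p and p = 30016, q = 73947.
Since buyers' out-of-pocket price is the market price minus the rebate, the effective demand curve becomes qd = 251172 - 5p.
Clearing the new market: 251172 - 5p = 3p - 16101, so p = 33409.125 and q = 84126.375.
Expenditure moves from 30016×73947 = 2219593152 to 33409.125×84126.375 = 2810588578.171875; change = +590995426.171875.

+590995426.171875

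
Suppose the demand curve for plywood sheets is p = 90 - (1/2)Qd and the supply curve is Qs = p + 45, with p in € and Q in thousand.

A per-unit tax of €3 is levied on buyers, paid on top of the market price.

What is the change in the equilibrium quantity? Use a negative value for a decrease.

Solve the original market: 180 - 2p = p + 45, hence p = 45 and Q = 90.
Since buyers pay the price plus the tax, the effective demand curve becomes Qd = 174 - 2p.
Clearing the new market: 174 - 2p = p + 45, so p = 43 and Q = 88.
ΔQ = 88 − 90 = -2.

-2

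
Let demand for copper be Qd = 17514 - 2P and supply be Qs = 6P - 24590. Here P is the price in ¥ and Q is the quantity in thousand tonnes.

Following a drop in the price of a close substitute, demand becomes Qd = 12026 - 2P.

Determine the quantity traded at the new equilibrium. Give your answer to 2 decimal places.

2872.00

Solve the original market: 17514 - 2P = 6P - 24590, hence P = 5263 and Q = 6988.
After the shift, demand is Qd = 12026 - 2P and supply is Qs = 6P - 24590.
Setting them equal: 12026 - 2P = 6P - 24590 → 36616 = 8P, so P = 4577 and Q = 2872.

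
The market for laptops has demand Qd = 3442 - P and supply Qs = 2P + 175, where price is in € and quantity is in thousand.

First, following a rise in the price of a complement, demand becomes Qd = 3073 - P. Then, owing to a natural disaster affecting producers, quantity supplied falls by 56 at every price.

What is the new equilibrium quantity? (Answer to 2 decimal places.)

Solve the original market: 3442 - P = 2P + 175, hence P = 1089 and Q = 2353.
With the change applied: demand Qd = 3073 - P, supply Qs = 2P + 119.
Equate the new curves: 3073 - P = 2P + 119, giving 2954 = 3P, P = 2954/3 ≈ 984.6667, Q = 6265/3 ≈ 2088.3333.

2088.33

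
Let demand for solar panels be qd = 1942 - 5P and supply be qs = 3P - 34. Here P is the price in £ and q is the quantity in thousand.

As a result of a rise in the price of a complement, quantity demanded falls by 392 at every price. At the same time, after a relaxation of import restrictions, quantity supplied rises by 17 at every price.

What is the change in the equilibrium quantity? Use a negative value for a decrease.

-136.375

Initially, 1942 - 5P = 3P - 34, so 1976 = 8P and P = 247, q = 707.
The new curves are qd = 1550 - 5P (demand) and qs = 3P - 17 (supply).
New equilibrium: 1550 - 5P = 3P - 17 ⇒ 1567 = 8P ⇒ P = 195.875, q = 570.625.
Δq = 570.625 − 707 = -136.375.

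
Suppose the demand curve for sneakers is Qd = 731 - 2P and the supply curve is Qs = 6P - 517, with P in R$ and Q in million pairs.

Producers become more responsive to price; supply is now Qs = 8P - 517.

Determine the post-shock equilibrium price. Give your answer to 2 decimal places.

124.80

Before the shock: 731 - 2P = 6P - 517 ⇒ 1248 = 8P ⇒ P = 156, Q = 419.
The new curves are Qd = 731 - 2P (demand) and Qs = 8P - 517 (supply).
New equilibrium: 731 - 2P = 8P - 517 ⇒ 1248 = 10P ⇒ P = 124.8, Q = 481.4.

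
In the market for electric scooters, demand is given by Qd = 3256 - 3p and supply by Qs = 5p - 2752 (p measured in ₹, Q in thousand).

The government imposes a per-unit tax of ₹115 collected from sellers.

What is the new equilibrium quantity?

787.375

Before the shock: 3256 - 3p = 5p - 2752 ⇒ 6008 = 8p ⇒ p = 751, Q = 1003.
Since sellers keep the price net of the tax, the effective supply curve becomes Qs = 5p - 3327.
New equilibrium: 3256 - 3p = 5p - 3327 ⇒ 6583 = 8p ⇒ p = 822.875, Q = 787.375.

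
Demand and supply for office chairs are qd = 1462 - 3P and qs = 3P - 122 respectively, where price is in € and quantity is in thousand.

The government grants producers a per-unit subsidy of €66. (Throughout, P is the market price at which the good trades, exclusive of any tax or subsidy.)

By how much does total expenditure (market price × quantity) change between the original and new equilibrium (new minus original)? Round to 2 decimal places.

+759.00

Original equilibrium: 1462 - 3P = 3P - 122 gives 1584 = 6P, so P = 264 and q = 670.
Since sellers receive the price plus the subsidy, the effective supply curve becomes qs = 3P + 76.
Equate the new curves: 1462 - 3P = 3P + 76, giving 1386 = 6P, P = 231, q = 769.
Expenditure moves from 264×670 = 176880 to 231×769 = 177639; change = +759.00.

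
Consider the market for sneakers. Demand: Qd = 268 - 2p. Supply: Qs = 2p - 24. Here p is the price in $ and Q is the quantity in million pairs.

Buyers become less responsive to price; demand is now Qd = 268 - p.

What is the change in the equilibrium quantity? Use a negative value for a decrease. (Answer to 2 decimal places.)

Before the shock: 268 - 2p = 2p - 24 ⇒ 292 = 4p ⇒ p = 73, Q = 122.
The shock moves the curves to Qd = 268 - p and Qs = 2p - 24.
Equate the new curves: 268 - p = 2p - 24, giving 292 = 3p, p = 292/3 ≈ 97.3333, Q = 512/3 ≈ 170.6667.
ΔQ = 170.6667 − 122 = +48.67.

+48.67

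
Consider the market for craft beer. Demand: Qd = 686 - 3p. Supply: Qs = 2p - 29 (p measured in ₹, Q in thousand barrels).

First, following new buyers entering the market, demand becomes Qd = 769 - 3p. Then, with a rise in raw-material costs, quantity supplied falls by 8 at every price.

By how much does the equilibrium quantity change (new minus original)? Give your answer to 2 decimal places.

+28.40

Solve the original market: 686 - 3p = 2p - 29, hence p = 143 and Q = 257.
With the change applied: demand Qd = 769 - 3p, supply Qs = 2p - 37.
New equilibrium: 769 - 3p = 2p - 37 ⇒ 806 = 5p ⇒ p = 161.2, Q = 285.4.
ΔQ = 285.4 − 257 = +28.40.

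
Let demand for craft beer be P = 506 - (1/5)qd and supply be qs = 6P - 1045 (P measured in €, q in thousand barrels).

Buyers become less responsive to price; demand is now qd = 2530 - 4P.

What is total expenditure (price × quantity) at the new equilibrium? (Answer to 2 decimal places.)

Original equilibrium: 2530 - 5P = 6P - 1045 gives 3575 = 11P, so P = 325 and q = 905.
After the shift, demand is qd = 2530 - 4P and supply is qs = 6P - 1045.
Setting them equal: 2530 - 4P = 6P - 1045 → 3575 = 10P, so P = 357.5 and q = 1100.
New expenditure = 357.5 × 1100 = 393250.00.

393250.00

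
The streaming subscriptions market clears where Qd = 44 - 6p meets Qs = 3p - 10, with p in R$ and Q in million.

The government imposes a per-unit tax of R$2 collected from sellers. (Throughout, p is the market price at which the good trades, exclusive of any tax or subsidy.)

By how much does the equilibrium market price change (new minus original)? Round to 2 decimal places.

Initially, 44 - 6p = 3p - 10, so 54 = 9p and p = 6, Q = 8.
Since sellers keep the price net of the tax, the effective supply curve becomes Qs = 3p - 16.
Clearing the new market: 44 - 6p = 3p - 16, so p = 20/3 ≈ 6.6667 and Q = 4.
Δp = 6.6667 − 6 = +0.67.

+0.67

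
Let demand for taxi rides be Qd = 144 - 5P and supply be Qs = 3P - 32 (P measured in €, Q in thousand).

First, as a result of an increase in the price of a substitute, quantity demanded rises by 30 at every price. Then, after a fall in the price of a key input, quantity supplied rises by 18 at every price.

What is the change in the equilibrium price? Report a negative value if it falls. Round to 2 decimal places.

Original equilibrium: 144 - 5P = 3P - 32 gives 176 = 8P, so P = 22 and Q = 34.
The new curves are Qd = 174 - 5P (demand) and Qs = 3P - 14 (supply).
Clearing the new market: 174 - 5P = 3P - 14, so P = 23.5 and Q = 56.5.
ΔP = 23.5 − 22 = +1.50.

+1.50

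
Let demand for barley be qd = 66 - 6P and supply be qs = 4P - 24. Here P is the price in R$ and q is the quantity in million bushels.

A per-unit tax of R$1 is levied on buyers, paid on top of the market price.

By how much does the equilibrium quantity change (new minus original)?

-2.4

Original equilibrium: 66 - 6P = 4P - 24 gives 90 = 10P, so P = 9 and q = 12.
Since buyers pay the price plus the tax, the effective demand curve becomes qd = 60 - 6P.
Equate the new curves: 60 - 6P = 4P - 24, giving 84 = 10P, P = 8.4, q = 9.6.
Δq = 9.6 − 12 = -2.4.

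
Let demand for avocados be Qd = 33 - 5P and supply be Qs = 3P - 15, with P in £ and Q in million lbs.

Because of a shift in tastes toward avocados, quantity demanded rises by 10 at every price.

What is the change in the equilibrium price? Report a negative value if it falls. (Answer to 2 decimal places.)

+1.25

Solve the original market: 33 - 5P = 3P - 15, hence P = 6 and Q = 3.
The shock moves the curves to Qd = 43 - 5P and Qs = 3P - 15.
Setting them equal: 43 - 5P = 3P - 15 → 58 = 8P, so P = 7.25 and Q = 6.75.
ΔP = 7.25 − 6 = +1.25.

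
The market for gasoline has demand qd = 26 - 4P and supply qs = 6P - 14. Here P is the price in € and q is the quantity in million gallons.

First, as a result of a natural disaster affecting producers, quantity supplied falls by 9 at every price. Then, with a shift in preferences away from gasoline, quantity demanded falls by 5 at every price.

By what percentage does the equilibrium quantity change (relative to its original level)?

-66

Initially, 26 - 4P = 6P - 14, so 40 = 10P and P = 4, q = 10.
After the shift, demand is qd = 21 - 4P and supply is qs = 6P - 23.
Setting them equal: 21 - 4P = 6P - 23 → 44 = 10P, so P = 4.4 and q = 3.4.
%Δq = (3.4 − 10) / 10 × 100 = -66%.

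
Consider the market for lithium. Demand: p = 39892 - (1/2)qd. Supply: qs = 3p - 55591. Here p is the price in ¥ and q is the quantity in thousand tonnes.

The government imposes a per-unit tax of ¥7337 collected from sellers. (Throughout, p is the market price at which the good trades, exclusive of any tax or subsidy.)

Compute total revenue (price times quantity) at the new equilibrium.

Original equilibrium: 79784 - 2p = 3p - 55591 gives 135375 = 5p, so p = 27075 and q = 25634.
Since sellers keep the price net of the tax, the effective supply curve becomes qs = 3p - 77602.
Equate the new curves: 79784 - 2p = 3p - 77602, giving 157386 = 5p, p = 31477.2, q = 16829.6.
New expenditure = 31477.2 × 16829.6 = 529748685.12.

529748685.12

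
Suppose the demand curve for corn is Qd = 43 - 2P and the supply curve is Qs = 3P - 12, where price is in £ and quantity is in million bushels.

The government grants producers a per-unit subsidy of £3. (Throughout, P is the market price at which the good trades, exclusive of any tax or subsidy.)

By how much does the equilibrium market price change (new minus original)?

Initially, 43 - 2P = 3P - 12, so 55 = 5P and P = 11, Q = 21.
Since sellers receive the price plus the subsidy, the effective supply curve becomes Qs = 3P - 3.
Equate the new curves: 43 - 2P = 3P - 3, giving 46 = 5P, P = 9.2, Q = 24.6.
ΔP = 9.2 − 11 = -1.8.

-1.8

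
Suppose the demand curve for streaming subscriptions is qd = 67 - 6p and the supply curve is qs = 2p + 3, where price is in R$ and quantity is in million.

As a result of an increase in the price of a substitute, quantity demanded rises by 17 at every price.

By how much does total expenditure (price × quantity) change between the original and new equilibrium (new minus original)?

+83.40625

Solve the original market: 67 - 6p = 2p + 3, hence p = 8 and q = 19.
The new curves are qd = 84 - 6p (demand) and qs = 2p + 3 (supply).
Clearing the new market: 84 - 6p = 2p + 3, so p = 10.125 and q = 23.25.
Expenditure moves from 8×19 = 152 to 10.125×23.25 = 235.40625; change = +83.40625.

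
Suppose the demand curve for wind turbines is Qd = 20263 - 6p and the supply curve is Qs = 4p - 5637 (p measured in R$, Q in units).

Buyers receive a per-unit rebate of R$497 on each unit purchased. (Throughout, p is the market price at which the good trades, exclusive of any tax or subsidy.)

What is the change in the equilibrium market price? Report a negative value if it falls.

+298.2

Solve the original market: 20263 - 6p = 4p - 5637, hence p = 2590 and Q = 4723.
Since buyers' out-of-pocket price is the market price minus the rebate, the effective demand curve becomes Qd = 23245 - 6p.
Clearing the new market: 23245 - 6p = 4p - 5637, so p = 2888.2 and Q = 5915.8.
Δp = 2888.2 − 2590 = +298.2.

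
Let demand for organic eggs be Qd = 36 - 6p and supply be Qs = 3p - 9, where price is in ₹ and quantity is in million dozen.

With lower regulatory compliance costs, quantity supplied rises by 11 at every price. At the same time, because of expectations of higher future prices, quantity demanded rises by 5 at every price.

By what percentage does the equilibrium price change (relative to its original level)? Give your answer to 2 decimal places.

-13.33

Original equilibrium: 36 - 6p = 3p - 9 gives 45 = 9p, so p = 5 and Q = 6.
With the change applied: demand Qd = 41 - 6p, supply Qs = 3p + 2.
Setting them equal: 41 - 6p = 3p + 2 → 39 = 9p, so p = 13/3 ≈ 4.3333 and Q = 15.
%Δp = (4.3333 − 5) / 5 × 100 = -13.33%.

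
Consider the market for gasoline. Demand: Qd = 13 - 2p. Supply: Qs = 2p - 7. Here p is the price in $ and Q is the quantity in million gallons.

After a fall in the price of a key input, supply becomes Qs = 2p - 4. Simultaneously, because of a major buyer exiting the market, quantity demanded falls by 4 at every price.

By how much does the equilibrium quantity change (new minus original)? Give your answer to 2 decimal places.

Solve the original market: 13 - 2p = 2p - 7, hence p = 5 and Q = 3.
After the shift, demand is Qd = 9 - 2p and supply is Qs = 2p - 4.
New equilibrium: 9 - 2p = 2p - 4 ⇒ 13 = 4p ⇒ p = 3.25, Q = 2.5.
ΔQ = 2.5 − 3 = -0.50.

-0.50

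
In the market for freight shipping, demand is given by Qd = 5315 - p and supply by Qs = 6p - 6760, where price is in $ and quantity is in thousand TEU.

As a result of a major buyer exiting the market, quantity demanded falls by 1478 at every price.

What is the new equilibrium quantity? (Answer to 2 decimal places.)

2323.14

Original equilibrium: 5315 - p = 6p - 6760 gives 12075 = 7p, so p = 1725 and Q = 3590.
The shock moves the curves to Qd = 3837 - p and Qs = 6p - 6760.
New equilibrium: 3837 - p = 6p - 6760 ⇒ 10597 = 7p ⇒ p = 10597/7 ≈ 1513.8571, Q = 16262/7 ≈ 2323.1429.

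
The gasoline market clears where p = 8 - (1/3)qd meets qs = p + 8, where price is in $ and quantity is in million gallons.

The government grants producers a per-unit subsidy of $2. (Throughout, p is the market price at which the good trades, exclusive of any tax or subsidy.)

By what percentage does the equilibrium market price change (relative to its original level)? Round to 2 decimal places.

Before the shock: 24 - 3p = p + 8 ⇒ 16 = 4p ⇒ p = 4, q = 12.
Since sellers receive the price plus the subsidy, the effective supply curve becomes qs = p + 10.
New equilibrium: 24 - 3p = p + 10 ⇒ 14 = 4p ⇒ p = 3.5, q = 13.5.
%Δp = (3.5 − 4) / 4 × 100 = -12.50%.

-12.50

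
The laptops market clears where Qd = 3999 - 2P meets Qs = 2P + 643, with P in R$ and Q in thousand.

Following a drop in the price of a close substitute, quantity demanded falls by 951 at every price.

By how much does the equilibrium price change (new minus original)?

Before the shock: 3999 - 2P = 2P + 643 ⇒ 3356 = 4P ⇒ P = 839, Q = 2321.
After the shift, demand is Qd = 3048 - 2P and supply is Qs = 2P + 643.
Clearing the new market: 3048 - 2P = 2P + 643, so P = 601.25 and Q = 1845.5.
ΔP = 601.25 − 839 = -237.75.

-237.75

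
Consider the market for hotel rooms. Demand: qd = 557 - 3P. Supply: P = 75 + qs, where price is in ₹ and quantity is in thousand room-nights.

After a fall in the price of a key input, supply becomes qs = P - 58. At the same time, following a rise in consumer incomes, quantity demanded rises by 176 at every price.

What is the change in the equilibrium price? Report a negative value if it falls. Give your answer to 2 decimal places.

+39.75

Original equilibrium: 557 - 3P = P - 75 gives 632 = 4P, so P = 158 and q = 83.
With the change applied: demand qd = 733 - 3P, supply qs = P - 58.
New equilibrium: 733 - 3P = P - 58 ⇒ 791 = 4P ⇒ P = 197.75, q = 139.75.
ΔP = 197.75 − 158 = +39.75.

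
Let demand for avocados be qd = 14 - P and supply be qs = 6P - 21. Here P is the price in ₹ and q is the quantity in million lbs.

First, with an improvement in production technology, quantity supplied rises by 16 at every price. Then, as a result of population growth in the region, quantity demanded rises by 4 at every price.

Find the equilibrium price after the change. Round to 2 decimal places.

3.29

Before the shock: 14 - P = 6P - 21 ⇒ 35 = 7P ⇒ P = 5, q = 9.
The new curves are qd = 18 - P (demand) and qs = 6P - 5 (supply).
Clearing the new market: 18 - P = 6P - 5, so P = 23/7 ≈ 3.2857 and q = 103/7 ≈ 14.7143.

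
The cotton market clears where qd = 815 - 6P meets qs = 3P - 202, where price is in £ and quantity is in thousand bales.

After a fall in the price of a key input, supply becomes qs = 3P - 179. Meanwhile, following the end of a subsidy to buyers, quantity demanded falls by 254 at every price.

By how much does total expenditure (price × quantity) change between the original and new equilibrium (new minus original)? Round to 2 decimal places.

Solve the original market: 815 - 6P = 3P - 202, hence P = 113 and q = 137.
The new curves are qd = 561 - 6P (demand) and qs = 3P - 179 (supply).
Clearing the new market: 561 - 6P = 3P - 179, so P = 740/9 ≈ 82.2222 and q = 203/3 ≈ 67.6667.
Expenditure moves from 113×137 = 15481 to 82.2222×67.6667 = 5563.7037; change = -9917.30.

-9917.30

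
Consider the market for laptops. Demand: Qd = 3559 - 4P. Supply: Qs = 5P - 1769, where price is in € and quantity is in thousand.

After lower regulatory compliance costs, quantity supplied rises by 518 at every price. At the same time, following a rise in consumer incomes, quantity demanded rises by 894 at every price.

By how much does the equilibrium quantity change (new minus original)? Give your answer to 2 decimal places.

+726.89

Original equilibrium: 3559 - 4P = 5P - 1769 gives 5328 = 9P, so P = 592 and Q = 1191.
The new curves are Qd = 4453 - 4P (demand) and Qs = 5P - 1251 (supply).
Setting them equal: 4453 - 4P = 5P - 1251 → 5704 = 9P, so P = 5704/9 ≈ 633.7778 and Q = 17261/9 ≈ 1917.8889.
ΔQ = 1917.8889 − 1191 = +726.89.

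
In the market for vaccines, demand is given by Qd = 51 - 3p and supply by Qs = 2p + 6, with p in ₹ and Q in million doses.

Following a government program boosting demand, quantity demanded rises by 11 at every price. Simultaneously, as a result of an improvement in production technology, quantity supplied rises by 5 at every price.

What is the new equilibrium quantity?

Original equilibrium: 51 - 3p = 2p + 6 gives 45 = 5p, so p = 9 and Q = 24.
After the shift, demand is Qd = 62 - 3p and supply is Qs = 2p + 11.
New equilibrium: 62 - 3p = 2p + 11 ⇒ 51 = 5p ⇒ p = 10.2, Q = 31.4.

31.4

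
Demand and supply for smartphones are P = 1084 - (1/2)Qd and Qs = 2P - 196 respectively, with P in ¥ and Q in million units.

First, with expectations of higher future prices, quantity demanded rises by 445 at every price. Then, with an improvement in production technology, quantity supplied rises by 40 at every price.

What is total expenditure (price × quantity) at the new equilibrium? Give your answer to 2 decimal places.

850429.13

Before the shock: 2168 - 2P = 2P - 196 ⇒ 2364 = 4P ⇒ P = 591, Q = 986.
The new curves are Qd = 2613 - 2P (demand) and Qs = 2P - 156 (supply).
New equilibrium: 2613 - 2P = 2P - 156 ⇒ 2769 = 4P ⇒ P = 692.25, Q = 1228.5.
New expenditure = 692.25 × 1228.5 = 850429.13.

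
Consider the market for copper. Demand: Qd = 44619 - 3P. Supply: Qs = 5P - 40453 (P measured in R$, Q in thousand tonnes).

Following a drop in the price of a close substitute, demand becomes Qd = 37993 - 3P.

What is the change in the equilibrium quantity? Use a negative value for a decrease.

Before the shock: 44619 - 3P = 5P - 40453 ⇒ 85072 = 8P ⇒ P = 10634, Q = 12717.
The shock moves the curves to Qd = 37993 - 3P and Qs = 5P - 40453.
Equate the new curves: 37993 - 3P = 5P - 40453, giving 78446 = 8P, P = 9805.75, Q = 8575.75.
ΔQ = 8575.75 − 12717 = -4141.25.

-4141.25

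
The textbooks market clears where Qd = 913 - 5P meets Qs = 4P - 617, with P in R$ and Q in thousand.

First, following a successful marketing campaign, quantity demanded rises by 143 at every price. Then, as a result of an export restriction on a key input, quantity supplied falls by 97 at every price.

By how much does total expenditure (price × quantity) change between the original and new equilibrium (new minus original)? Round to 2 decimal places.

Initially, 913 - 5P = 4P - 617, so 1530 = 9P and P = 170, Q = 63.
With the change applied: demand Qd = 1056 - 5P, supply Qs = 4P - 714.
New equilibrium: 1056 - 5P = 4P - 714 ⇒ 1770 = 9P ⇒ P = 590/3 ≈ 196.6667, Q = 218/3 ≈ 72.6667.
Expenditure moves from 170×63 = 10710 to 196.6667×72.6667 = 14291.1111; change = +3581.11.

+3581.11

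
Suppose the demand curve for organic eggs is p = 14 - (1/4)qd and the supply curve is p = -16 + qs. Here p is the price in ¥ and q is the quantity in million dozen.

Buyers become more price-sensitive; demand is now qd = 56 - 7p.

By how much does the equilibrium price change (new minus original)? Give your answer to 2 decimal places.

Original equilibrium: 56 - 4p = p + 16 gives 40 = 5p, so p = 8 and q = 24.
The new curves are qd = 56 - 7p (demand) and qs = p + 16 (supply).
Equate the new curves: 56 - 7p = p + 16, giving 40 = 8p, p = 5, q = 21.
Δp = 5 − 8 = -3.00.

-3.00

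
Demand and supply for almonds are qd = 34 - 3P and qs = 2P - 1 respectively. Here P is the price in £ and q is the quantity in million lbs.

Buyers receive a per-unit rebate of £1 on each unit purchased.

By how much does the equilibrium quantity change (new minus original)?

Solve the original market: 34 - 3P = 2P - 1, hence P = 7 and q = 13.
Since buyers' out-of-pocket price is the market price minus the rebate, the effective demand curve becomes qd = 37 - 3P.
Clearing the new market: 37 - 3P = 2P - 1, so P = 7.6 and q = 14.2.
Δq = 14.2 − 13 = +1.2.

+1.2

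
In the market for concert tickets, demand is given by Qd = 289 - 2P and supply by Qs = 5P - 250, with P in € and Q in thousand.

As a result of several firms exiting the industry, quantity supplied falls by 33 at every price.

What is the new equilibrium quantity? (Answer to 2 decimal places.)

125.57

Solve the original market: 289 - 2P = 5P - 250, hence P = 77 and Q = 135.
With the change applied: demand Qd = 289 - 2P, supply Qs = 5P - 283.
New equilibrium: 289 - 2P = 5P - 283 ⇒ 572 = 7P ⇒ P = 572/7 ≈ 81.7143, Q = 879/7 ≈ 125.5714.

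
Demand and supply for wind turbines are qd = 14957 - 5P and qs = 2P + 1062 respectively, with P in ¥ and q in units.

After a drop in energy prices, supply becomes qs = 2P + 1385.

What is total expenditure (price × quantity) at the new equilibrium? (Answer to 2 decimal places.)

Before the shock: 14957 - 5P = 2P + 1062 ⇒ 13895 = 7P ⇒ P = 1985, q = 5032.
The shock moves the curves to qd = 14957 - 5P and qs = 2P + 1385.
Equate the new curves: 14957 - 5P = 2P + 1385, giving 13572 = 7P, P = 13572/7 ≈ 1938.8571, q = 36839/7 ≈ 5262.7143.
New expenditure = 1938.8571 × 5262.7143 = 10203651.18.

10203651.18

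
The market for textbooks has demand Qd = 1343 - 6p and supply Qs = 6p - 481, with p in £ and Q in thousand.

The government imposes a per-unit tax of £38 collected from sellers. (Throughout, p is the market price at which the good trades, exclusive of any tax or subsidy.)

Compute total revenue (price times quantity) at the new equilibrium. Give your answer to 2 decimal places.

54207.00

Original equilibrium: 1343 - 6p = 6p - 481 gives 1824 = 12p, so p = 152 and Q = 431.
Since sellers keep the price net of the tax, the effective supply curve becomes Qs = 6p - 709.
Setting them equal: 1343 - 6p = 6p - 709 → 2052 = 12p, so p = 171 and Q = 317.
New expenditure = 171 × 317 = 54207.00.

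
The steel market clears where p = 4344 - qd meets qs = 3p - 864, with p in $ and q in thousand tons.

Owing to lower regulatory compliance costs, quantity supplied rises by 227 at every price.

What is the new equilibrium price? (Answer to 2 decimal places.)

1245.25

Original equilibrium: 4344 - p = 3p - 864 gives 5208 = 4p, so p = 1302 and q = 3042.
After the shift, demand is qd = 4344 - p and supply is qs = 3p - 637.
Equate the new curves: 4344 - p = 3p - 637, giving 4981 = 4p, p = 1245.25, q = 3098.75.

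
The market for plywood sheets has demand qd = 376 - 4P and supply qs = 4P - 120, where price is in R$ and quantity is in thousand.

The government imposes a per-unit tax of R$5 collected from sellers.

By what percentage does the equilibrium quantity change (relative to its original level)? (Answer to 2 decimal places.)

-7.81

Solve the original market: 376 - 4P = 4P - 120, hence P = 62 and q = 128.
Since sellers keep the price net of the tax, the effective supply curve becomes qs = 4P - 140.
Setting them equal: 376 - 4P = 4P - 140 → 516 = 8P, so P = 64.5 and q = 118.
%Δq = (118 − 128) / 128 × 100 = -7.81%.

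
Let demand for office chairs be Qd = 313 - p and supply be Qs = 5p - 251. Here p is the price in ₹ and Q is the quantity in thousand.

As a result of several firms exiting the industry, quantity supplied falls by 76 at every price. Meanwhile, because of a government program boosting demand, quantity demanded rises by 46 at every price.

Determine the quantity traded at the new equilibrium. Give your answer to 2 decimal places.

Original equilibrium: 313 - p = 5p - 251 gives 564 = 6p, so p = 94 and Q = 219.
With the change applied: demand Qd = 359 - p, supply Qs = 5p - 327.
Equate the new curves: 359 - p = 5p - 327, giving 686 = 6p, p = 343/3 ≈ 114.3333, Q = 734/3 ≈ 244.6667.

244.67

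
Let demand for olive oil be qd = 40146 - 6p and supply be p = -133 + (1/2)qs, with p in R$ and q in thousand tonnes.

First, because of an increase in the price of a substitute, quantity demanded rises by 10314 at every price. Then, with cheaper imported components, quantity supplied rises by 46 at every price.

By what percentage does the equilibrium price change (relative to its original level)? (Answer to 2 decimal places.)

Original equilibrium: 40146 - 6p = 2p + 266 gives 39880 = 8p, so p = 4985 and q = 10236.
The new curves are qd = 50460 - 6p (demand) and qs = 2p + 312 (supply).
New equilibrium: 50460 - 6p = 2p + 312 ⇒ 50148 = 8p ⇒ p = 6268.5, q = 12849.
%Δp = (6268.5 − 4985) / 4985 × 100 = +25.75%.

+25.75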